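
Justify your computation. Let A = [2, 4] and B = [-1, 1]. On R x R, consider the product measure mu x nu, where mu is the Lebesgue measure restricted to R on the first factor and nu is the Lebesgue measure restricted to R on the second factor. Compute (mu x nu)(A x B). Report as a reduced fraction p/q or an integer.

For a measurable rectangle A x B, the product measure satisfies
  (mu x nu)(A x B) = mu(A) * nu(B).
  mu(A) = 2.
  nu(B) = 2.
  (mu x nu)(A x B) = 2 * 2 = 4.

4


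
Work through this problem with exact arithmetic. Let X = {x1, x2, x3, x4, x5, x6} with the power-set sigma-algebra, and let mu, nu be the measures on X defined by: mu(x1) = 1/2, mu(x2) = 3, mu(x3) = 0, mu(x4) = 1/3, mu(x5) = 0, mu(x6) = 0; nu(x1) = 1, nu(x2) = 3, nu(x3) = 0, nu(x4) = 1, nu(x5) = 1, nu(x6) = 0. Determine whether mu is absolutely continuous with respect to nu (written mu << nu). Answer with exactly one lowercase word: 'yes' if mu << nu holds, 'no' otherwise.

mu << nu means: every nu-null measurable set is also mu-null; equivalently, for every atom x, if nu({x}) = 0 then mu({x}) = 0.
Checking each atom:
  x1: nu = 1 > 0 -> no constraint.
  x2: nu = 3 > 0 -> no constraint.
  x3: nu = 0, mu = 0 -> consistent with mu << nu.
  x4: nu = 1 > 0 -> no constraint.
  x5: nu = 1 > 0 -> no constraint.
  x6: nu = 0, mu = 0 -> consistent with mu << nu.
No atom violates the condition. Therefore mu << nu.

yes


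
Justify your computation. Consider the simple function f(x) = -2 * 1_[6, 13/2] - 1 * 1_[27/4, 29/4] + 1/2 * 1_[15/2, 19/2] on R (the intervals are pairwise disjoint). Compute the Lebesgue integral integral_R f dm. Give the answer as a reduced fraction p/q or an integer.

For a simple function f = sum_i c_i * 1_{A_i} with disjoint A_i,
  integral f dm = sum_i c_i * m(A_i).
Lengths of the A_i:
  m(A_1) = 13/2 - 6 = 1/2.
  m(A_2) = 29/4 - 27/4 = 1/2.
  m(A_3) = 19/2 - 15/2 = 2.
Contributions c_i * m(A_i):
  (-2) * (1/2) = -1.
  (-1) * (1/2) = -1/2.
  (1/2) * (2) = 1.
Total: -1 - 1/2 + 1 = -1/2.

-1/2


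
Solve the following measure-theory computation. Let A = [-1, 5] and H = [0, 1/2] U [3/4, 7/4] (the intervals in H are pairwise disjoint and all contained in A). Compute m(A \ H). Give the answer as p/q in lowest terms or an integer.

The ambient interval has length m(A) = 5 - (-1) = 6.
Since the holes are disjoint and sit inside A, by finite additivity
  m(H) = sum_i (b_i - a_i), and m(A \ H) = m(A) - m(H).
Computing the hole measures:
  m(H_1) = 1/2 - 0 = 1/2.
  m(H_2) = 7/4 - 3/4 = 1.
Summed: m(H) = 1/2 + 1 = 3/2.
So m(A \ H) = 6 - 3/2 = 9/2.

9/2


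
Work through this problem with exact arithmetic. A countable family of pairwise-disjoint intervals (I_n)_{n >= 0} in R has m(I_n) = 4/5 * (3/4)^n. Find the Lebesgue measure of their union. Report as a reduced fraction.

By countable additivity of the Lebesgue measure on pairwise disjoint measurable sets,
  m(union_{n >= 0} I_n) = sum_{n >= 0} m(I_n) = sum_{n >= 0} a * r^n,
  with a = 4/5 and r = 3/4.
Since 0 < r = 3/4 < 1, the geometric series converges:
  sum_{n >= 0} a * r^n = a / (1 - r).
  = 4/5 / (1 - 3/4)
  = 4/5 / (1/4)
  = 16/5.

16/5


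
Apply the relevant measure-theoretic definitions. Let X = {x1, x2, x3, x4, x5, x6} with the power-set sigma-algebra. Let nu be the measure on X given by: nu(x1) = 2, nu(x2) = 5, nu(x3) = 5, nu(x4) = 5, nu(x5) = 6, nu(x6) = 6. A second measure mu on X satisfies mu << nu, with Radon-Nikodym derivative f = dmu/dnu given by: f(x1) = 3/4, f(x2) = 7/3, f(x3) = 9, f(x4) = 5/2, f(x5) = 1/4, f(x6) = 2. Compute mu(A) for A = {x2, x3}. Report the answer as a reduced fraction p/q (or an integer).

By the defining property of the Radon-Nikodym derivative, for every measurable set A,
  mu(A) = integral_A f dnu.
Since nu is a discrete measure concentrated on the atoms of X, the integral over A reduces to the sum
  mu(A) = sum_{x in A} f(x) * nu({x}).
Computing each term:
  x2: f(x2) * nu(x2) = 7/3 * 5 = 35/3.
  x3: f(x3) * nu(x3) = 9 * 5 = 45.
Summing: mu(A) = 35/3 + 45 = 170/3.

170/3


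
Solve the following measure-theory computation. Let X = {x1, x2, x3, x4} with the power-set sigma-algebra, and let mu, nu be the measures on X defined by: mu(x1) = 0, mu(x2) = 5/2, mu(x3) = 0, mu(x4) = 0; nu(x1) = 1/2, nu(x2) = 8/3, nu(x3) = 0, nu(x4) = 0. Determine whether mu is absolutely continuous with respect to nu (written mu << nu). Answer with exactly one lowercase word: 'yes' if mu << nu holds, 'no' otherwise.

mu << nu means: every nu-null measurable set is also mu-null; equivalently, for every atom x, if nu({x}) = 0 then mu({x}) = 0.
Checking each atom:
  x1: nu = 1/2 > 0 -> no constraint.
  x2: nu = 8/3 > 0 -> no constraint.
  x3: nu = 0, mu = 0 -> consistent with mu << nu.
  x4: nu = 0, mu = 0 -> consistent with mu << nu.
No atom violates the condition. Therefore mu << nu.

yes


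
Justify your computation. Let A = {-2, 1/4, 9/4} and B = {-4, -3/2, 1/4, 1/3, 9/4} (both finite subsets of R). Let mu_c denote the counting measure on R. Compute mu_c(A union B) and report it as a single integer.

Counting measure on a finite set equals cardinality. By inclusion-exclusion, |A union B| = |A| + |B| - |A cap B|.
|A| = 3, |B| = 5, |A cap B| = 2.
So mu_c(A union B) = 3 + 5 - 2 = 6.

6


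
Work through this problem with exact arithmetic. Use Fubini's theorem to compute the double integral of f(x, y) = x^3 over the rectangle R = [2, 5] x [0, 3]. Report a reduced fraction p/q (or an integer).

f(x, y) is a tensor product of a function of x and a function of y, and both factors are bounded continuous (hence Lebesgue integrable) on the rectangle, so Fubini's theorem applies:
  integral_R f d(m x m) = (integral_a1^b1 x^3 dx) * (integral_a2^b2 1 dy).
Inner integral in x: integral_{2}^{5} x^3 dx = (5^4 - 2^4)/4
  = 609/4.
Inner integral in y: integral_{0}^{3} 1 dy = (3^1 - 0^1)/1
  = 3.
Product: (609/4) * (3) = 1827/4.

1827/4


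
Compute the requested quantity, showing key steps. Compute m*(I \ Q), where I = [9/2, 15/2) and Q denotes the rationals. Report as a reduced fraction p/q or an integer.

The interval I = [9/2, 15/2) has m(I) = 15/2 - 9/2 = 3 (endpoints are measure-zero, so open/closed/half-open agree). Write I = (I cap Q) u (I \ Q). The rationals in I are countable, so m*(I cap Q) = 0 (cover each rational by intervals whose total length is arbitrarily small). By countable subadditivity m*(I) <= m*(I cap Q) + m*(I \ Q), hence m*(I \ Q) >= m(I) = 3. The reverse inequality m*(I \ Q) <= m*(I) = 3 is trivial since (I \ Q) is a subset of I. Therefore m*(I \ Q) = 3.

3


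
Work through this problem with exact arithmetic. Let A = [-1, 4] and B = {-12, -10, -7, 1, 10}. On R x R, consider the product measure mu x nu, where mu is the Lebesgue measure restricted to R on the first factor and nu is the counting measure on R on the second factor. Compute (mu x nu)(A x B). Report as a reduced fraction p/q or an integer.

For a measurable rectangle A x B, the product measure satisfies
  (mu x nu)(A x B) = mu(A) * nu(B).
  mu(A) = 5.
  nu(B) = 5.
  (mu x nu)(A x B) = 5 * 5 = 25.

25


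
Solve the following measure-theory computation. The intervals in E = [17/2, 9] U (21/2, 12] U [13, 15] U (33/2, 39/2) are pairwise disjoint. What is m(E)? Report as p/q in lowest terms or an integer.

For pairwise disjoint intervals, m(union_i I_i) = sum_i m(I_i),
and m is invariant under swapping open/closed endpoints (single points have measure 0).
So m(E) = sum_i (b_i - a_i).
  I_1 has length 9 - 17/2 = 1/2.
  I_2 has length 12 - 21/2 = 3/2.
  I_3 has length 15 - 13 = 2.
  I_4 has length 39/2 - 33/2 = 3.
Summing:
  m(E) = 1/2 + 3/2 + 2 + 3 = 7.

7


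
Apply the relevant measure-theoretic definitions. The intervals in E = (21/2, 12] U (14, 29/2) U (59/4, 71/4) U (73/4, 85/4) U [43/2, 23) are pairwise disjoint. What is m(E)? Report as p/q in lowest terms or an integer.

For pairwise disjoint intervals, m(union_i I_i) = sum_i m(I_i),
and m is invariant under swapping open/closed endpoints (single points have measure 0).
So m(E) = sum_i (b_i - a_i).
  I_1 has length 12 - 21/2 = 3/2.
  I_2 has length 29/2 - 14 = 1/2.
  I_3 has length 71/4 - 59/4 = 3.
  I_4 has length 85/4 - 73/4 = 3.
  I_5 has length 23 - 43/2 = 3/2.
Summing:
  m(E) = 3/2 + 1/2 + 3 + 3 + 3/2 = 19/2.

19/2


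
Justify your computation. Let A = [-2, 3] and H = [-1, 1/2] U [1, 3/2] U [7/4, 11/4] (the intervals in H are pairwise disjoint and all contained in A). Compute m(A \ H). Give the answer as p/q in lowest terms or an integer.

The ambient interval has length m(A) = 3 - (-2) = 5.
Since the holes are disjoint and sit inside A, by finite additivity
  m(H) = sum_i (b_i - a_i), and m(A \ H) = m(A) - m(H).
Computing the hole measures:
  m(H_1) = 1/2 - (-1) = 3/2.
  m(H_2) = 3/2 - 1 = 1/2.
  m(H_3) = 11/4 - 7/4 = 1.
Summed: m(H) = 3/2 + 1/2 + 1 = 3.
So m(A \ H) = 5 - 3 = 2.

2


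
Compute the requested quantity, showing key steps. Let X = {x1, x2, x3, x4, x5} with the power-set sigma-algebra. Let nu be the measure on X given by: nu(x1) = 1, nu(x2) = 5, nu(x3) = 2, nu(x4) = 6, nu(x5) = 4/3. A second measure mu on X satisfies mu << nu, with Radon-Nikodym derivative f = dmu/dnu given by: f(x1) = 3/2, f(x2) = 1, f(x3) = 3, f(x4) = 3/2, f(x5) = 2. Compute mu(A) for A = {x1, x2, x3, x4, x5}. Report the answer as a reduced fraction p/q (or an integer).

By the defining property of the Radon-Nikodym derivative, for every measurable set A,
  mu(A) = integral_A f dnu.
Since nu is a discrete measure concentrated on the atoms of X, the integral over A reduces to the sum
  mu(A) = sum_{x in A} f(x) * nu({x}).
Computing each term:
  x1: f(x1) * nu(x1) = 3/2 * 1 = 3/2.
  x2: f(x2) * nu(x2) = 1 * 5 = 5.
  x3: f(x3) * nu(x3) = 3 * 2 = 6.
  x4: f(x4) * nu(x4) = 3/2 * 6 = 9.
  x5: f(x5) * nu(x5) = 2 * 4/3 = 8/3.
Summing: mu(A) = 3/2 + 5 + 6 + 9 + 8/3 = 145/6.

145/6


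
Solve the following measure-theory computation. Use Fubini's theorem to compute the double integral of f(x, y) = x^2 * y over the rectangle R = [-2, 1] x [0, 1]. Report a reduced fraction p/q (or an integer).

f(x, y) is a tensor product of a function of x and a function of y, and both factors are bounded continuous (hence Lebesgue integrable) on the rectangle, so Fubini's theorem applies:
  integral_R f d(m x m) = (integral_a1^b1 x^2 dx) * (integral_a2^b2 y dy).
Inner integral in x: integral_{-2}^{1} x^2 dx = (1^3 - (-2)^3)/3
  = 3.
Inner integral in y: integral_{0}^{1} y dy = (1^2 - 0^2)/2
  = 1/2.
Product: (3) * (1/2) = 3/2.

3/2


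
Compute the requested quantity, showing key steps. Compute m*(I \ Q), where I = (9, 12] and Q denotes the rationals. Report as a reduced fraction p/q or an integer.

The interval I = (9, 12] has m(I) = 12 - 9 = 3 (endpoints are measure-zero, so open/closed/half-open agree). Write I = (I cap Q) u (I \ Q). The rationals in I are countable, so m*(I cap Q) = 0 (cover each rational by intervals whose total length is arbitrarily small). By countable subadditivity m*(I) <= m*(I cap Q) + m*(I \ Q), hence m*(I \ Q) >= m(I) = 3. The reverse inequality m*(I \ Q) <= m*(I) = 3 is trivial since (I \ Q) is a subset of I. Therefore m*(I \ Q) = 3.

3


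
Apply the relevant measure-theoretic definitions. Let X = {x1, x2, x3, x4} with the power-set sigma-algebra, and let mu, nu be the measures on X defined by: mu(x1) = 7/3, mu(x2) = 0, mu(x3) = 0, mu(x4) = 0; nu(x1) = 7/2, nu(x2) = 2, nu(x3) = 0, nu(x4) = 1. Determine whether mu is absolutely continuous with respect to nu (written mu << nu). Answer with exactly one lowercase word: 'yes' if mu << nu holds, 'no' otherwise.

mu << nu means: every nu-null measurable set is also mu-null; equivalently, for every atom x, if nu({x}) = 0 then mu({x}) = 0.
Checking each atom:
  x1: nu = 7/2 > 0 -> no constraint.
  x2: nu = 2 > 0 -> no constraint.
  x3: nu = 0, mu = 0 -> consistent with mu << nu.
  x4: nu = 1 > 0 -> no constraint.
No atom violates the condition. Therefore mu << nu.

yes


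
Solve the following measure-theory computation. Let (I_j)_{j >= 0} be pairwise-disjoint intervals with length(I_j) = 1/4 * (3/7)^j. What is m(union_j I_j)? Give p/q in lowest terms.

By countable additivity of the Lebesgue measure on pairwise disjoint measurable sets,
  m(union_{j >= 0} I_j) = sum_{j >= 0} m(I_j) = sum_{j >= 0} a * r^j,
  with a = 1/4 and r = 3/7.
Since 0 < r = 3/7 < 1, the geometric series converges:
  sum_{j >= 0} a * r^j = a / (1 - r).
  = 1/4 / (1 - 3/7)
  = 1/4 / (4/7)
  = 7/16.

7/16


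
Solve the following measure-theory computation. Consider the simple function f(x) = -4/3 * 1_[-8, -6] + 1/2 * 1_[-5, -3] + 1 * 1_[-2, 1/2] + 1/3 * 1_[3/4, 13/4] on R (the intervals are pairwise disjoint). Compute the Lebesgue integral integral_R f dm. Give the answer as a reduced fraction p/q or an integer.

For a simple function f = sum_i c_i * 1_{A_i} with disjoint A_i,
  integral f dm = sum_i c_i * m(A_i).
Lengths of the A_i:
  m(A_1) = -6 - (-8) = 2.
  m(A_2) = -3 - (-5) = 2.
  m(A_3) = 1/2 - (-2) = 5/2.
  m(A_4) = 13/4 - 3/4 = 5/2.
Contributions c_i * m(A_i):
  (-4/3) * (2) = -8/3.
  (1/2) * (2) = 1.
  (1) * (5/2) = 5/2.
  (1/3) * (5/2) = 5/6.
Total: -8/3 + 1 + 5/2 + 5/6 = 5/3.

5/3


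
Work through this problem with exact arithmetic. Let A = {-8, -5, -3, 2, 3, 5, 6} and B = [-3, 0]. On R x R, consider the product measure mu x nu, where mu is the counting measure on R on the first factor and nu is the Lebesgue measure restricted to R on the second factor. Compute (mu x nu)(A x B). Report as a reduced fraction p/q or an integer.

For a measurable rectangle A x B, the product measure satisfies
  (mu x nu)(A x B) = mu(A) * nu(B).
  mu(A) = 7.
  nu(B) = 3.
  (mu x nu)(A x B) = 7 * 3 = 21.

21


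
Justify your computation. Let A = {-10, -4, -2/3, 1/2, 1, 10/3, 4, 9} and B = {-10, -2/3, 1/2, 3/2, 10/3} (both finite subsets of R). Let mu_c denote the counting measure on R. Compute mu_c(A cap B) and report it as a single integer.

Counting measure on a finite set equals cardinality. mu_c(A cap B) = |A cap B| (elements appearing in both).
Enumerating the elements of A that also lie in B gives 4 element(s).
So mu_c(A cap B) = 4.

4


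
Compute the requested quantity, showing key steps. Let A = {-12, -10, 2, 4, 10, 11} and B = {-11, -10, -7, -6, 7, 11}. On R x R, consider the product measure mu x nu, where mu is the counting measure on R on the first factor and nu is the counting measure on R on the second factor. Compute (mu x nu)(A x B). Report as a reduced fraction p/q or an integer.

For a measurable rectangle A x B, the product measure satisfies
  (mu x nu)(A x B) = mu(A) * nu(B).
  mu(A) = 6.
  nu(B) = 6.
  (mu x nu)(A x B) = 6 * 6 = 36.

36


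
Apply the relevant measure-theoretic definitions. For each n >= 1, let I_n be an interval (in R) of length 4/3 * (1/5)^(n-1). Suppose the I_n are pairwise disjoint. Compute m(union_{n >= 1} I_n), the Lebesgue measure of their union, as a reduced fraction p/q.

By countable additivity of the Lebesgue measure on pairwise disjoint measurable sets,
  m(union_{n >= 1} I_n) = sum_{n >= 1} m(I_n) = sum_{n >= 1} a * r^(n-1),
  with a = 4/3 and r = 1/5.
Since 0 < r = 1/5 < 1, the geometric series converges:
  sum_{n >= 1} a * r^(n-1) = a / (1 - r).
  = 4/3 / (1 - 1/5)
  = 4/3 / (4/5)
  = 5/3.

5/3


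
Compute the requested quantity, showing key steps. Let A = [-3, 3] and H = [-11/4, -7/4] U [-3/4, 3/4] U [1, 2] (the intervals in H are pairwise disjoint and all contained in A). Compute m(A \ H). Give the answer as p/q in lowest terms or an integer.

The ambient interval has length m(A) = 3 - (-3) = 6.
Since the holes are disjoint and sit inside A, by finite additivity
  m(H) = sum_i (b_i - a_i), and m(A \ H) = m(A) - m(H).
Computing the hole measures:
  m(H_1) = -7/4 - (-11/4) = 1.
  m(H_2) = 3/4 - (-3/4) = 3/2.
  m(H_3) = 2 - 1 = 1.
Summed: m(H) = 1 + 3/2 + 1 = 7/2.
So m(A \ H) = 6 - 7/2 = 5/2.

5/2


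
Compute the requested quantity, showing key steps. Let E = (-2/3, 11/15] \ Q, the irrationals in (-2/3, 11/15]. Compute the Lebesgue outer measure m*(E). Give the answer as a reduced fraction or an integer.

The interval I = (-2/3, 11/15] has m(I) = 11/15 - (-2/3) = 7/5 (endpoints are measure-zero, so open/closed/half-open agree). Write I = (I cap Q) u (I \ Q). The rationals in I are countable, so m*(I cap Q) = 0 (cover each rational by intervals whose total length is arbitrarily small). By countable subadditivity m*(I) <= m*(I cap Q) + m*(I \ Q), hence m*(I \ Q) >= m(I) = 7/5. The reverse inequality m*(I \ Q) <= m*(I) = 7/5 is trivial since (I \ Q) is a subset of I. Therefore m*(I \ Q) = 7/5.

7/5


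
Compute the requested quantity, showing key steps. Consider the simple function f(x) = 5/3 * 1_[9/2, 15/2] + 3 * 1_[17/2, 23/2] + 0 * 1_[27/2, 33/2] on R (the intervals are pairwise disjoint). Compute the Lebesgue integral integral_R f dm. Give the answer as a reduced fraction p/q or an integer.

For a simple function f = sum_i c_i * 1_{A_i} with disjoint A_i,
  integral f dm = sum_i c_i * m(A_i).
Lengths of the A_i:
  m(A_1) = 15/2 - 9/2 = 3.
  m(A_2) = 23/2 - 17/2 = 3.
  m(A_3) = 33/2 - 27/2 = 3.
Contributions c_i * m(A_i):
  (5/3) * (3) = 5.
  (3) * (3) = 9.
  (0) * (3) = 0.
Total: 5 + 9 + 0 = 14.

14


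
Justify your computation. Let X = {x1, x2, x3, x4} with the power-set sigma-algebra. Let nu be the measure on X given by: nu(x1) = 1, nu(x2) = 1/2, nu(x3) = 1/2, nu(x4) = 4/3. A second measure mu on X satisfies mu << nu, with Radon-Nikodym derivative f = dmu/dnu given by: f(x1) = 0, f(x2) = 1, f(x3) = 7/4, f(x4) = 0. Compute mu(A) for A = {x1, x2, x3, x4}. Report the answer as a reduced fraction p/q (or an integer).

By the defining property of the Radon-Nikodym derivative, for every measurable set A,
  mu(A) = integral_A f dnu.
Since nu is a discrete measure concentrated on the atoms of X, the integral over A reduces to the sum
  mu(A) = sum_{x in A} f(x) * nu({x}).
Computing each term:
  x1: f(x1) * nu(x1) = 0 * 1 = 0.
  x2: f(x2) * nu(x2) = 1 * 1/2 = 1/2.
  x3: f(x3) * nu(x3) = 7/4 * 1/2 = 7/8.
  x4: f(x4) * nu(x4) = 0 * 4/3 = 0.
Summing: mu(A) = 0 + 1/2 + 7/8 + 0 = 11/8.

11/8


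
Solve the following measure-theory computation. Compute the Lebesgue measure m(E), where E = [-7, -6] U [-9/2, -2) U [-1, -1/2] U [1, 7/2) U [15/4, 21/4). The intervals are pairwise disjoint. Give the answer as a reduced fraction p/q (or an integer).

For pairwise disjoint intervals, m(union_i I_i) = sum_i m(I_i),
and m is invariant under swapping open/closed endpoints (single points have measure 0).
So m(E) = sum_i (b_i - a_i).
  I_1 has length -6 - (-7) = 1.
  I_2 has length -2 - (-9/2) = 5/2.
  I_3 has length -1/2 - (-1) = 1/2.
  I_4 has length 7/2 - 1 = 5/2.
  I_5 has length 21/4 - 15/4 = 3/2.
Summing:
  m(E) = 1 + 5/2 + 1/2 + 5/2 + 3/2 = 8.

8


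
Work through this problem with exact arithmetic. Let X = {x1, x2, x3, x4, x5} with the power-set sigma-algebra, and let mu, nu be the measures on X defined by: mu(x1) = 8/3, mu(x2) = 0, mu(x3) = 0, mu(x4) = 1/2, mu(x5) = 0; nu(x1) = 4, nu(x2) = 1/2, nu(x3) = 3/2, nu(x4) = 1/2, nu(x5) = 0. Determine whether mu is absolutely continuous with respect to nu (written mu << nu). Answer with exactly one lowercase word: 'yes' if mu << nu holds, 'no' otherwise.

mu << nu means: every nu-null measurable set is also mu-null; equivalently, for every atom x, if nu({x}) = 0 then mu({x}) = 0.
Checking each atom:
  x1: nu = 4 > 0 -> no constraint.
  x2: nu = 1/2 > 0 -> no constraint.
  x3: nu = 3/2 > 0 -> no constraint.
  x4: nu = 1/2 > 0 -> no constraint.
  x5: nu = 0, mu = 0 -> consistent with mu << nu.
No atom violates the condition. Therefore mu << nu.

yes


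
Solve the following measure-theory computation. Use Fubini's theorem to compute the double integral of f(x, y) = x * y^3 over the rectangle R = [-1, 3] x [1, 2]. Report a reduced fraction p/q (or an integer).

f(x, y) is a tensor product of a function of x and a function of y, and both factors are bounded continuous (hence Lebesgue integrable) on the rectangle, so Fubini's theorem applies:
  integral_R f d(m x m) = (integral_a1^b1 x dx) * (integral_a2^b2 y^3 dy).
Inner integral in x: integral_{-1}^{3} x dx = (3^2 - (-1)^2)/2
  = 4.
Inner integral in y: integral_{1}^{2} y^3 dy = (2^4 - 1^4)/4
  = 15/4.
Product: (4) * (15/4) = 15.

15


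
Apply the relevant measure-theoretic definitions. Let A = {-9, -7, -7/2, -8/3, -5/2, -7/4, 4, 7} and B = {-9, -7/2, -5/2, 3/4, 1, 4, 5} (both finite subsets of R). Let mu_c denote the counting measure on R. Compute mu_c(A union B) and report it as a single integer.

Counting measure on a finite set equals cardinality. By inclusion-exclusion, |A union B| = |A| + |B| - |A cap B|.
|A| = 8, |B| = 7, |A cap B| = 4.
So mu_c(A union B) = 8 + 7 - 4 = 11.

11


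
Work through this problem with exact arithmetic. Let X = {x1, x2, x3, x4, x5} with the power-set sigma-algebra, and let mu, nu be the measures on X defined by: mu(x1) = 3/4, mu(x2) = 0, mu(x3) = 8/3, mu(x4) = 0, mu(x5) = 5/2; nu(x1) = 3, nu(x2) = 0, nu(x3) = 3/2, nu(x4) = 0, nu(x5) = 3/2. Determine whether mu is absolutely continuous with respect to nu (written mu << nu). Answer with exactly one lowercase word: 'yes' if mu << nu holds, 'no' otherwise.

mu << nu means: every nu-null measurable set is also mu-null; equivalently, for every atom x, if nu({x}) = 0 then mu({x}) = 0.
Checking each atom:
  x1: nu = 3 > 0 -> no constraint.
  x2: nu = 0, mu = 0 -> consistent with mu << nu.
  x3: nu = 3/2 > 0 -> no constraint.
  x4: nu = 0, mu = 0 -> consistent with mu << nu.
  x5: nu = 3/2 > 0 -> no constraint.
No atom violates the condition. Therefore mu << nu.

yes


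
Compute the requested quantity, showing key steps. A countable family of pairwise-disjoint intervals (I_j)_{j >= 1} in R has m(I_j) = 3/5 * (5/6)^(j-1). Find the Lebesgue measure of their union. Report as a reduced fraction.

By countable additivity of the Lebesgue measure on pairwise disjoint measurable sets,
  m(union_{j >= 1} I_j) = sum_{j >= 1} m(I_j) = sum_{j >= 1} a * r^(j-1),
  with a = 3/5 and r = 5/6.
Since 0 < r = 5/6 < 1, the geometric series converges:
  sum_{j >= 1} a * r^(j-1) = a / (1 - r).
  = 3/5 / (1 - 5/6)
  = 3/5 / (1/6)
  = 18/5.

18/5


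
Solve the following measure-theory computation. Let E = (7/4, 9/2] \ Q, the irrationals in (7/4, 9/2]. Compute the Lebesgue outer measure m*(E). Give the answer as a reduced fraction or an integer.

The interval I = (7/4, 9/2] has m(I) = 9/2 - 7/4 = 11/4 (endpoints are measure-zero, so open/closed/half-open agree). Write I = (I cap Q) u (I \ Q). The rationals in I are countable, so m*(I cap Q) = 0 (cover each rational by intervals whose total length is arbitrarily small). By countable subadditivity m*(I) <= m*(I cap Q) + m*(I \ Q), hence m*(I \ Q) >= m(I) = 11/4. The reverse inequality m*(I \ Q) <= m*(I) = 11/4 is trivial since (I \ Q) is a subset of I. Therefore m*(I \ Q) = 11/4.

11/4


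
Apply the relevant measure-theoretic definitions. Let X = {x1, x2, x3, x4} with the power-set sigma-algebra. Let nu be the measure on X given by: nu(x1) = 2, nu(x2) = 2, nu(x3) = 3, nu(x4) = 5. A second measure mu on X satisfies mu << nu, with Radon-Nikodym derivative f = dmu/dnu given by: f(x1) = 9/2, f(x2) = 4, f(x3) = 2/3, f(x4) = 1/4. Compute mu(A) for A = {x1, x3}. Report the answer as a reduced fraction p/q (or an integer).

By the defining property of the Radon-Nikodym derivative, for every measurable set A,
  mu(A) = integral_A f dnu.
Since nu is a discrete measure concentrated on the atoms of X, the integral over A reduces to the sum
  mu(A) = sum_{x in A} f(x) * nu({x}).
Computing each term:
  x1: f(x1) * nu(x1) = 9/2 * 2 = 9.
  x3: f(x3) * nu(x3) = 2/3 * 3 = 2.
Summing: mu(A) = 9 + 2 = 11.

11


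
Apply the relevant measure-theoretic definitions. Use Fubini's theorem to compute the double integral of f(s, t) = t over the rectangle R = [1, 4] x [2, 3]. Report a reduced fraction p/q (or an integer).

f(s, t) is a tensor product of a function of s and a function of t, and both factors are bounded continuous (hence Lebesgue integrable) on the rectangle, so Fubini's theorem applies:
  integral_R f d(m x m) = (integral_a1^b1 1 ds) * (integral_a2^b2 t dt).
Inner integral in s: integral_{1}^{4} 1 ds = (4^1 - 1^1)/1
  = 3.
Inner integral in t: integral_{2}^{3} t dt = (3^2 - 2^2)/2
  = 5/2.
Product: (3) * (5/2) = 15/2.

15/2


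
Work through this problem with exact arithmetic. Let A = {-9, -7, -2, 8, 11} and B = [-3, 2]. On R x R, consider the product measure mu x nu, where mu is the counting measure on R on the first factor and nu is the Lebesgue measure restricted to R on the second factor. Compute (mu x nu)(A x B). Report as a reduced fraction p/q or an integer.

For a measurable rectangle A x B, the product measure satisfies
  (mu x nu)(A x B) = mu(A) * nu(B).
  mu(A) = 5.
  nu(B) = 5.
  (mu x nu)(A x B) = 5 * 5 = 25.

25


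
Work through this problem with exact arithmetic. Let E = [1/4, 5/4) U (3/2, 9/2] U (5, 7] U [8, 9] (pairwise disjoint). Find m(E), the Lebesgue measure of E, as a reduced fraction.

For pairwise disjoint intervals, m(union_i I_i) = sum_i m(I_i),
and m is invariant under swapping open/closed endpoints (single points have measure 0).
So m(E) = sum_i (b_i - a_i).
  I_1 has length 5/4 - 1/4 = 1.
  I_2 has length 9/2 - 3/2 = 3.
  I_3 has length 7 - 5 = 2.
  I_4 has length 9 - 8 = 1.
Summing:
  m(E) = 1 + 3 + 2 + 1 = 7.

7


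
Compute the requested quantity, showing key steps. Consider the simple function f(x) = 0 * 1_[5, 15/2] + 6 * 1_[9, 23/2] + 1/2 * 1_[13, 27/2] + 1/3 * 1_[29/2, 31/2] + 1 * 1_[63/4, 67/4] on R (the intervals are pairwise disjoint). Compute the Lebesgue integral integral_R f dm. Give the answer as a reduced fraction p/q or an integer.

For a simple function f = sum_i c_i * 1_{A_i} with disjoint A_i,
  integral f dm = sum_i c_i * m(A_i).
Lengths of the A_i:
  m(A_1) = 15/2 - 5 = 5/2.
  m(A_2) = 23/2 - 9 = 5/2.
  m(A_3) = 27/2 - 13 = 1/2.
  m(A_4) = 31/2 - 29/2 = 1.
  m(A_5) = 67/4 - 63/4 = 1.
Contributions c_i * m(A_i):
  (0) * (5/2) = 0.
  (6) * (5/2) = 15.
  (1/2) * (1/2) = 1/4.
  (1/3) * (1) = 1/3.
  (1) * (1) = 1.
Total: 0 + 15 + 1/4 + 1/3 + 1 = 199/12.

199/12


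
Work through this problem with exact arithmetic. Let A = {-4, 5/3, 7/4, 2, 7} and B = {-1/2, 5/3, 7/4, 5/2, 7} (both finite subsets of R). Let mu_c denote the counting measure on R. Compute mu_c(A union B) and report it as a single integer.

Counting measure on a finite set equals cardinality. By inclusion-exclusion, |A union B| = |A| + |B| - |A cap B|.
|A| = 5, |B| = 5, |A cap B| = 3.
So mu_c(A union B) = 5 + 5 - 3 = 7.

7


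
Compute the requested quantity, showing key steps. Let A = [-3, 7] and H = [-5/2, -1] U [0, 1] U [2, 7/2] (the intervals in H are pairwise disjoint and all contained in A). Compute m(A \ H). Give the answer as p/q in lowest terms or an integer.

The ambient interval has length m(A) = 7 - (-3) = 10.
Since the holes are disjoint and sit inside A, by finite additivity
  m(H) = sum_i (b_i - a_i), and m(A \ H) = m(A) - m(H).
Computing the hole measures:
  m(H_1) = -1 - (-5/2) = 3/2.
  m(H_2) = 1 - 0 = 1.
  m(H_3) = 7/2 - 2 = 3/2.
Summed: m(H) = 3/2 + 1 + 3/2 = 4.
So m(A \ H) = 10 - 4 = 6.

6


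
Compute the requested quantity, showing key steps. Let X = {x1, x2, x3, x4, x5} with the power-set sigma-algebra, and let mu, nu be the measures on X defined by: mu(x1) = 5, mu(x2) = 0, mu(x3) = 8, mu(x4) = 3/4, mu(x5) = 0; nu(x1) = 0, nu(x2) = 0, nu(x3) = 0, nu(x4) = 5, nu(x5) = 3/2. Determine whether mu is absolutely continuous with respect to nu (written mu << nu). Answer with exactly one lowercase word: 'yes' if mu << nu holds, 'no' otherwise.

mu << nu means: every nu-null measurable set is also mu-null; equivalently, for every atom x, if nu({x}) = 0 then mu({x}) = 0.
Checking each atom:
  x1: nu = 0, mu = 5 > 0 -> violates mu << nu.
  x2: nu = 0, mu = 0 -> consistent with mu << nu.
  x3: nu = 0, mu = 8 > 0 -> violates mu << nu.
  x4: nu = 5 > 0 -> no constraint.
  x5: nu = 3/2 > 0 -> no constraint.
The atom(s) x1, x3 violate the condition (nu = 0 but mu > 0). Therefore mu is NOT absolutely continuous w.r.t. nu.

no


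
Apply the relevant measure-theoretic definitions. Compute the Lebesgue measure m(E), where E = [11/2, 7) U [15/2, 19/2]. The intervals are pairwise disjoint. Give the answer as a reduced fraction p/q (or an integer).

For pairwise disjoint intervals, m(union_i I_i) = sum_i m(I_i),
and m is invariant under swapping open/closed endpoints (single points have measure 0).
So m(E) = sum_i (b_i - a_i).
  I_1 has length 7 - 11/2 = 3/2.
  I_2 has length 19/2 - 15/2 = 2.
Summing:
  m(E) = 3/2 + 2 = 7/2.

7/2


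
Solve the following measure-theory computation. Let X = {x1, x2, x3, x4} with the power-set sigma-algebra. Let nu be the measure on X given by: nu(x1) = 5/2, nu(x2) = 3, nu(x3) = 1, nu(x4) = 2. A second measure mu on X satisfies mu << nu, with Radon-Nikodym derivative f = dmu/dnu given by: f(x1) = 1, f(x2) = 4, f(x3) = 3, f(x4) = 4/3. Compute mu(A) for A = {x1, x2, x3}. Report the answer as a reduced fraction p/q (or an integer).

By the defining property of the Radon-Nikodym derivative, for every measurable set A,
  mu(A) = integral_A f dnu.
Since nu is a discrete measure concentrated on the atoms of X, the integral over A reduces to the sum
  mu(A) = sum_{x in A} f(x) * nu({x}).
Computing each term:
  x1: f(x1) * nu(x1) = 1 * 5/2 = 5/2.
  x2: f(x2) * nu(x2) = 4 * 3 = 12.
  x3: f(x3) * nu(x3) = 3 * 1 = 3.
Summing: mu(A) = 5/2 + 12 + 3 = 35/2.

35/2


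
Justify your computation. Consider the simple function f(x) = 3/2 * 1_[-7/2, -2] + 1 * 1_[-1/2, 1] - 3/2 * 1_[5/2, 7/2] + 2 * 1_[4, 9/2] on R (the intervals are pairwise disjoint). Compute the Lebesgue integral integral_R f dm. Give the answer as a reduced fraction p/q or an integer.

For a simple function f = sum_i c_i * 1_{A_i} with disjoint A_i,
  integral f dm = sum_i c_i * m(A_i).
Lengths of the A_i:
  m(A_1) = -2 - (-7/2) = 3/2.
  m(A_2) = 1 - (-1/2) = 3/2.
  m(A_3) = 7/2 - 5/2 = 1.
  m(A_4) = 9/2 - 4 = 1/2.
Contributions c_i * m(A_i):
  (3/2) * (3/2) = 9/4.
  (1) * (3/2) = 3/2.
  (-3/2) * (1) = -3/2.
  (2) * (1/2) = 1.
Total: 9/4 + 3/2 - 3/2 + 1 = 13/4.

13/4


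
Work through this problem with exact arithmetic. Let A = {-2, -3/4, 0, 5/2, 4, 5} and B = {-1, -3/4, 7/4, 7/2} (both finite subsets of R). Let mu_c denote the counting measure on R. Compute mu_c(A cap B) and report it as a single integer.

Counting measure on a finite set equals cardinality. mu_c(A cap B) = |A cap B| (elements appearing in both).
Enumerating the elements of A that also lie in B gives 1 element(s).
So mu_c(A cap B) = 1.

1


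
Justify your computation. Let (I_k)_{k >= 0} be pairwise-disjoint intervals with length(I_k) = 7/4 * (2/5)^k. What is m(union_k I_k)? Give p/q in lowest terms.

By countable additivity of the Lebesgue measure on pairwise disjoint measurable sets,
  m(union_{k >= 0} I_k) = sum_{k >= 0} m(I_k) = sum_{k >= 0} a * r^k,
  with a = 7/4 and r = 2/5.
Since 0 < r = 2/5 < 1, the geometric series converges:
  sum_{k >= 0} a * r^k = a / (1 - r).
  = 7/4 / (1 - 2/5)
  = 7/4 / (3/5)
  = 35/12.

35/12


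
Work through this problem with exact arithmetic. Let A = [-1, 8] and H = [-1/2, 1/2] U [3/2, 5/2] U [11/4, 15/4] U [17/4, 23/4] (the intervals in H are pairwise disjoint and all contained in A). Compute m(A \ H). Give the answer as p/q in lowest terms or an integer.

The ambient interval has length m(A) = 8 - (-1) = 9.
Since the holes are disjoint and sit inside A, by finite additivity
  m(H) = sum_i (b_i - a_i), and m(A \ H) = m(A) - m(H).
Computing the hole measures:
  m(H_1) = 1/2 - (-1/2) = 1.
  m(H_2) = 5/2 - 3/2 = 1.
  m(H_3) = 15/4 - 11/4 = 1.
  m(H_4) = 23/4 - 17/4 = 3/2.
Summed: m(H) = 1 + 1 + 1 + 3/2 = 9/2.
So m(A \ H) = 9 - 9/2 = 9/2.

9/2


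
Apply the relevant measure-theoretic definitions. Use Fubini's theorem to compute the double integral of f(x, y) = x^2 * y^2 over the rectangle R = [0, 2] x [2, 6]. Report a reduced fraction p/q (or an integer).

f(x, y) is a tensor product of a function of x and a function of y, and both factors are bounded continuous (hence Lebesgue integrable) on the rectangle, so Fubini's theorem applies:
  integral_R f d(m x m) = (integral_a1^b1 x^2 dx) * (integral_a2^b2 y^2 dy).
Inner integral in x: integral_{0}^{2} x^2 dx = (2^3 - 0^3)/3
  = 8/3.
Inner integral in y: integral_{2}^{6} y^2 dy = (6^3 - 2^3)/3
  = 208/3.
Product: (8/3) * (208/3) = 1664/9.

1664/9


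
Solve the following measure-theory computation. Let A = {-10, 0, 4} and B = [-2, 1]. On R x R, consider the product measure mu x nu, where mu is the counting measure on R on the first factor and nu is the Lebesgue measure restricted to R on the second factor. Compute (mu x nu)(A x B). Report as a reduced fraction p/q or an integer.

For a measurable rectangle A x B, the product measure satisfies
  (mu x nu)(A x B) = mu(A) * nu(B).
  mu(A) = 3.
  nu(B) = 3.
  (mu x nu)(A x B) = 3 * 3 = 9.

9


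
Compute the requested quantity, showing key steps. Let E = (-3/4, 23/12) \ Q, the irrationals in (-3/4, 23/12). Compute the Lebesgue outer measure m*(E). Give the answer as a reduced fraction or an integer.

The interval I = (-3/4, 23/12) has m(I) = 23/12 - (-3/4) = 8/3 (endpoints are measure-zero, so open/closed/half-open agree). Write I = (I cap Q) u (I \ Q). The rationals in I are countable, so m*(I cap Q) = 0 (cover each rational by intervals whose total length is arbitrarily small). By countable subadditivity m*(I) <= m*(I cap Q) + m*(I \ Q), hence m*(I \ Q) >= m(I) = 8/3. The reverse inequality m*(I \ Q) <= m*(I) = 8/3 is trivial since (I \ Q) is a subset of I. Therefore m*(I \ Q) = 8/3.

8/3


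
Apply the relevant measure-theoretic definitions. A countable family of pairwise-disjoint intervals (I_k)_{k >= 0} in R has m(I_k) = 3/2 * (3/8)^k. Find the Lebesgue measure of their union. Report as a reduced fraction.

By countable additivity of the Lebesgue measure on pairwise disjoint measurable sets,
  m(union_{k >= 0} I_k) = sum_{k >= 0} m(I_k) = sum_{k >= 0} a * r^k,
  with a = 3/2 and r = 3/8.
Since 0 < r = 3/8 < 1, the geometric series converges:
  sum_{k >= 0} a * r^k = a / (1 - r).
  = 3/2 / (1 - 3/8)
  = 3/2 / (5/8)
  = 12/5.

12/5


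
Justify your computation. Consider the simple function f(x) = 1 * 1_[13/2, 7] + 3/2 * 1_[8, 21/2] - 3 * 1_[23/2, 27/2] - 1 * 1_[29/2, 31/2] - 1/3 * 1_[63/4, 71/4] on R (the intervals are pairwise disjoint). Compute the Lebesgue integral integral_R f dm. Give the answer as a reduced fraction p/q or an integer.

For a simple function f = sum_i c_i * 1_{A_i} with disjoint A_i,
  integral f dm = sum_i c_i * m(A_i).
Lengths of the A_i:
  m(A_1) = 7 - 13/2 = 1/2.
  m(A_2) = 21/2 - 8 = 5/2.
  m(A_3) = 27/2 - 23/2 = 2.
  m(A_4) = 31/2 - 29/2 = 1.
  m(A_5) = 71/4 - 63/4 = 2.
Contributions c_i * m(A_i):
  (1) * (1/2) = 1/2.
  (3/2) * (5/2) = 15/4.
  (-3) * (2) = -6.
  (-1) * (1) = -1.
  (-1/3) * (2) = -2/3.
Total: 1/2 + 15/4 - 6 - 1 - 2/3 = -41/12.

-41/12


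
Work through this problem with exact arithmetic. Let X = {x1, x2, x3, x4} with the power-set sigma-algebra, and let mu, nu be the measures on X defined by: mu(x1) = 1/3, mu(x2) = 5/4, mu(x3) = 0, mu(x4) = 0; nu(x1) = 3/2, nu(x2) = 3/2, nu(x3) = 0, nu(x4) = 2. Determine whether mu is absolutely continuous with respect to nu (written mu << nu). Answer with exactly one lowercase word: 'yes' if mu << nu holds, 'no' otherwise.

mu << nu means: every nu-null measurable set is also mu-null; equivalently, for every atom x, if nu({x}) = 0 then mu({x}) = 0.
Checking each atom:
  x1: nu = 3/2 > 0 -> no constraint.
  x2: nu = 3/2 > 0 -> no constraint.
  x3: nu = 0, mu = 0 -> consistent with mu << nu.
  x4: nu = 2 > 0 -> no constraint.
No atom violates the condition. Therefore mu << nu.

yes


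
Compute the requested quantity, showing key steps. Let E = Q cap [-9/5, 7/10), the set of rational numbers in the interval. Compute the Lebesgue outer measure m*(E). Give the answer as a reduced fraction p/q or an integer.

The set Q cap [-9/5, 7/10) is countable (a subset of the countable set Q). Lebesgue outer measure of any countable set is 0: each singleton {q} has m*({q}) = 0, and by countable subadditivity m*(union_k {q_k}) <= sum_k m*({q_k}) = sum_k 0 = 0. The reverse inequality m*(E) >= 0 is automatic. So m*(Q cap [-9/5, 7/10)) = 0.

0


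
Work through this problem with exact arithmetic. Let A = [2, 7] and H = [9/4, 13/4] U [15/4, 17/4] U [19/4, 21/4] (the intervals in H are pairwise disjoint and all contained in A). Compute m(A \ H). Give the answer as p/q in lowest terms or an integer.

The ambient interval has length m(A) = 7 - 2 = 5.
Since the holes are disjoint and sit inside A, by finite additivity
  m(H) = sum_i (b_i - a_i), and m(A \ H) = m(A) - m(H).
Computing the hole measures:
  m(H_1) = 13/4 - 9/4 = 1.
  m(H_2) = 17/4 - 15/4 = 1/2.
  m(H_3) = 21/4 - 19/4 = 1/2.
Summed: m(H) = 1 + 1/2 + 1/2 = 2.
So m(A \ H) = 5 - 2 = 3.

3


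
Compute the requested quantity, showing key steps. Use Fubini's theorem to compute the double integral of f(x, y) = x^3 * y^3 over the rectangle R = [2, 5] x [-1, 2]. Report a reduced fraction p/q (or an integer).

f(x, y) is a tensor product of a function of x and a function of y, and both factors are bounded continuous (hence Lebesgue integrable) on the rectangle, so Fubini's theorem applies:
  integral_R f d(m x m) = (integral_a1^b1 x^3 dx) * (integral_a2^b2 y^3 dy).
Inner integral in x: integral_{2}^{5} x^3 dx = (5^4 - 2^4)/4
  = 609/4.
Inner integral in y: integral_{-1}^{2} y^3 dy = (2^4 - (-1)^4)/4
  = 15/4.
Product: (609/4) * (15/4) = 9135/16.

9135/16


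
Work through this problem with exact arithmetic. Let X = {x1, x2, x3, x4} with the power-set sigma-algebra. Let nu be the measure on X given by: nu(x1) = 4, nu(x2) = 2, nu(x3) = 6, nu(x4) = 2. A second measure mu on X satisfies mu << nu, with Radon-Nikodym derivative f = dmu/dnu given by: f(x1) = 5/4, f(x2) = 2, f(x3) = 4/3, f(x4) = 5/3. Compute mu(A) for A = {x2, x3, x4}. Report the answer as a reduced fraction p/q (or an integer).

By the defining property of the Radon-Nikodym derivative, for every measurable set A,
  mu(A) = integral_A f dnu.
Since nu is a discrete measure concentrated on the atoms of X, the integral over A reduces to the sum
  mu(A) = sum_{x in A} f(x) * nu({x}).
Computing each term:
  x2: f(x2) * nu(x2) = 2 * 2 = 4.
  x3: f(x3) * nu(x3) = 4/3 * 6 = 8.
  x4: f(x4) * nu(x4) = 5/3 * 2 = 10/3.
Summing: mu(A) = 4 + 8 + 10/3 = 46/3.

46/3


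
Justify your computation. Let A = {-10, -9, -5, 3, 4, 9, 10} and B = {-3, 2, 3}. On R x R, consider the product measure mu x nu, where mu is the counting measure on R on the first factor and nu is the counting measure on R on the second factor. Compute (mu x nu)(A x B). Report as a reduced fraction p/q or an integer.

For a measurable rectangle A x B, the product measure satisfies
  (mu x nu)(A x B) = mu(A) * nu(B).
  mu(A) = 7.
  nu(B) = 3.
  (mu x nu)(A x B) = 7 * 3 = 21.

21


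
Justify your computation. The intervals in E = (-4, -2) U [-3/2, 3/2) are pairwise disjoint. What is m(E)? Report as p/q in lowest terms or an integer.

For pairwise disjoint intervals, m(union_i I_i) = sum_i m(I_i),
and m is invariant under swapping open/closed endpoints (single points have measure 0).
So m(E) = sum_i (b_i - a_i).
  I_1 has length -2 - (-4) = 2.
  I_2 has length 3/2 - (-3/2) = 3.
Summing:
  m(E) = 2 + 3 = 5.

5


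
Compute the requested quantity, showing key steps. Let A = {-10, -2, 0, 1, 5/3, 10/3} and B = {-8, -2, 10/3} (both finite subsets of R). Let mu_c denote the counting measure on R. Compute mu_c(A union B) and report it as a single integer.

Counting measure on a finite set equals cardinality. By inclusion-exclusion, |A union B| = |A| + |B| - |A cap B|.
|A| = 6, |B| = 3, |A cap B| = 2.
So mu_c(A union B) = 6 + 3 - 2 = 7.

7


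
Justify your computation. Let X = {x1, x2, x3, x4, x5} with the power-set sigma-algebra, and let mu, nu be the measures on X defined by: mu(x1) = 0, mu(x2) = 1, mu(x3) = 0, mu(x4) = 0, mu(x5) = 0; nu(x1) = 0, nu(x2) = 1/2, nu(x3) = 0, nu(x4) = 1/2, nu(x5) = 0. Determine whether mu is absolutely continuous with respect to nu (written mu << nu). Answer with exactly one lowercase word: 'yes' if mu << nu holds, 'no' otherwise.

mu << nu means: every nu-null measurable set is also mu-null; equivalently, for every atom x, if nu({x}) = 0 then mu({x}) = 0.
Checking each atom:
  x1: nu = 0, mu = 0 -> consistent with mu << nu.
  x2: nu = 1/2 > 0 -> no constraint.
  x3: nu = 0, mu = 0 -> consistent with mu << nu.
  x4: nu = 1/2 > 0 -> no constraint.
  x5: nu = 0, mu = 0 -> consistent with mu << nu.
No atom violates the condition. Therefore mu << nu.

yes
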